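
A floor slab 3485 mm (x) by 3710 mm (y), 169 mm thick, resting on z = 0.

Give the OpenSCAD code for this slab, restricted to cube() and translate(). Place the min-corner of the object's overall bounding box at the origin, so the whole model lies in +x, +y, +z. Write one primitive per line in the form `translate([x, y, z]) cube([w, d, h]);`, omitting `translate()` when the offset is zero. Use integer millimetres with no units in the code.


cube([3485, 3710, 169]);


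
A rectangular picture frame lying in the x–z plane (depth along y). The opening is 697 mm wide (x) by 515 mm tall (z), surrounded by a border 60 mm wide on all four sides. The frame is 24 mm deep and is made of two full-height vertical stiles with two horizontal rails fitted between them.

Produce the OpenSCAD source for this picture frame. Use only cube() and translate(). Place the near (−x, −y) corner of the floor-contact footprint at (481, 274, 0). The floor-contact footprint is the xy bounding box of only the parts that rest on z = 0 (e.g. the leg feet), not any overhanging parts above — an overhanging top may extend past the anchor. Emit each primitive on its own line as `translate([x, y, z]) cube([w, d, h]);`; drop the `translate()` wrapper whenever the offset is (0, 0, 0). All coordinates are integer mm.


translate([481, 274, 0]) cube([60, 24, 635]);
translate([1238, 274, 0]) cube([60, 24, 635]);
translate([541, 274, 0]) cube([697, 24, 60]);
translate([541, 274, 575]) cube([697, 24, 60]);


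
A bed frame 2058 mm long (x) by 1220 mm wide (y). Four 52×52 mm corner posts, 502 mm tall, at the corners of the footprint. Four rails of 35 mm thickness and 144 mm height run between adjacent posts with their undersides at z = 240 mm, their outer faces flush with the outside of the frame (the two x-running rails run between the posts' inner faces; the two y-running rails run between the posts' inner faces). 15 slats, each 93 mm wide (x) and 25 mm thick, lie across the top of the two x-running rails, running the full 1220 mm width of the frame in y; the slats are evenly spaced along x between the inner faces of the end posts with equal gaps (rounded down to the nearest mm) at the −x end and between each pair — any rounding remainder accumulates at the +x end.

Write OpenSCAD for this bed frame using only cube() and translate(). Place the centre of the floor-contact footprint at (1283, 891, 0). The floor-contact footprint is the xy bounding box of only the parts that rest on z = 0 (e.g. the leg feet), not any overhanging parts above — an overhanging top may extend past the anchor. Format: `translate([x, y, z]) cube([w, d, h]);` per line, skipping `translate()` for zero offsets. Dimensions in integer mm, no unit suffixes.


translate([254, 281, 0]) cube([52, 52, 502]);
translate([254, 1449, 0]) cube([52, 52, 502]);
translate([2260, 281, 0]) cube([52, 52, 502]);
translate([2260, 1449, 0]) cube([52, 52, 502]);
translate([306, 281, 240]) cube([1954, 35, 144]);
translate([306, 1466, 240]) cube([1954, 35, 144]);
translate([254, 333, 240]) cube([35, 1116, 144]);
translate([2277, 333, 240]) cube([35, 1116, 144]);
translate([340, 281, 384]) cube([93, 1220, 25]);
translate([467, 281, 384]) cube([93, 1220, 25]);
translate([594, 281, 384]) cube([93, 1220, 25]);
translate([721, 281, 384]) cube([93, 1220, 25]);
translate([848, 281, 384]) cube([93, 1220, 25]);
translate([975, 281, 384]) cube([93, 1220, 25]);
translate([1102, 281, 384]) cube([93, 1220, 25]);
translate([1229, 281, 384]) cube([93, 1220, 25]);
translate([1356, 281, 384]) cube([93, 1220, 25]);
translate([1483, 281, 384]) cube([93, 1220, 25]);
translate([1610, 281, 384]) cube([93, 1220, 25]);
translate([1737, 281, 384]) cube([93, 1220, 25]);
translate([1864, 281, 384]) cube([93, 1220, 25]);
translate([1991, 281, 384]) cube([93, 1220, 25]);
translate([2118, 281, 384]) cube([93, 1220, 25]);


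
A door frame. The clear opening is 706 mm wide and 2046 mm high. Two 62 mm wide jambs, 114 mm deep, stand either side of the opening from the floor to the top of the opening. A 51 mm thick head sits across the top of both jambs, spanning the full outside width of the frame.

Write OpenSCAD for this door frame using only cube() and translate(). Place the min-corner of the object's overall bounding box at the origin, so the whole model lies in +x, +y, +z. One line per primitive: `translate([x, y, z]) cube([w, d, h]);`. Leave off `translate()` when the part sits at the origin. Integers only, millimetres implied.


cube([62, 114, 2046]);
translate([768, 0, 0]) cube([62, 114, 2046]);
translate([0, 0, 2046]) cube([830, 114, 51]);


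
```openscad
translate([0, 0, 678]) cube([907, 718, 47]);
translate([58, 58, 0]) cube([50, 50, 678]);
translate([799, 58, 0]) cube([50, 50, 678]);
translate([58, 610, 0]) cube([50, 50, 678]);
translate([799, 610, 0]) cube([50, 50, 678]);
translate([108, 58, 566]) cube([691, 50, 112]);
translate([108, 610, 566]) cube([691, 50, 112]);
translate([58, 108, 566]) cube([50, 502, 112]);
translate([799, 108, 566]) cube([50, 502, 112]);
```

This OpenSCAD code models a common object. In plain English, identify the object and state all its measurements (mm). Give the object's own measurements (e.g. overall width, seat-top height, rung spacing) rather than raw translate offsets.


A table: top 907 mm (x) × 718 mm (y), 47 mm thick, upper face at z = 725 mm, on four 50×50 mm square legs, each inset 58 mm from the nearest pair of top edges from z = 0 to the bottom of the top. Four apron rails, 50 mm thick and 112 mm tall, run between adjacent legs with their top edges flush with the underside of the top and their outer faces flush with the legs' outer faces.


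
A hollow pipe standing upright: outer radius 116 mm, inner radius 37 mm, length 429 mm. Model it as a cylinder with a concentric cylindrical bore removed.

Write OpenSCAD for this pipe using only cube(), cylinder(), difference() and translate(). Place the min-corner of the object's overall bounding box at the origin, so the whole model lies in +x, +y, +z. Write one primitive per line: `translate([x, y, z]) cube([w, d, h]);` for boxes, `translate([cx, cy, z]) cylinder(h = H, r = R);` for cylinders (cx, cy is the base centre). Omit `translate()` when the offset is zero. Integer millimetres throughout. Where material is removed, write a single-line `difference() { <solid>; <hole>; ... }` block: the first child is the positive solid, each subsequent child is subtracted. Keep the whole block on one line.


difference() { translate([116, 116, 0]) cylinder(h = 429, r = 116); translate([116, 116, 0]) cylinder(h = 429, r = 37); }


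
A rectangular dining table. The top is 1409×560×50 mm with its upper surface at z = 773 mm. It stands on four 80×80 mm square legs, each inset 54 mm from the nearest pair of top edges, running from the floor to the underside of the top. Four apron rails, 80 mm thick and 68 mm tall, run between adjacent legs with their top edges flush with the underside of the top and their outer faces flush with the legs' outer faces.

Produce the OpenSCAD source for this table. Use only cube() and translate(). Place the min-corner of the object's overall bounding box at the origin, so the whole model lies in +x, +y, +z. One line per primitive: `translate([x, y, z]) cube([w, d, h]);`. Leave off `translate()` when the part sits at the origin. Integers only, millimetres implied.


// leg_h = 773 - 50 = 723
// apron z = 723 - 68 = 655
translate([0, 0, 723]) cube([1409, 560, 50]);
translate([54, 54, 0]) cube([80, 80, 723]);
translate([1275, 54, 0]) cube([80, 80, 723]);
translate([54, 426, 0]) cube([80, 80, 723]);
translate([1275, 426, 0]) cube([80, 80, 723]);
translate([134, 54, 655]) cube([1141, 80, 68]);
translate([134, 426, 655]) cube([1141, 80, 68]);
translate([54, 134, 655]) cube([80, 292, 68]);
translate([1275, 134, 655]) cube([80, 292, 68]);


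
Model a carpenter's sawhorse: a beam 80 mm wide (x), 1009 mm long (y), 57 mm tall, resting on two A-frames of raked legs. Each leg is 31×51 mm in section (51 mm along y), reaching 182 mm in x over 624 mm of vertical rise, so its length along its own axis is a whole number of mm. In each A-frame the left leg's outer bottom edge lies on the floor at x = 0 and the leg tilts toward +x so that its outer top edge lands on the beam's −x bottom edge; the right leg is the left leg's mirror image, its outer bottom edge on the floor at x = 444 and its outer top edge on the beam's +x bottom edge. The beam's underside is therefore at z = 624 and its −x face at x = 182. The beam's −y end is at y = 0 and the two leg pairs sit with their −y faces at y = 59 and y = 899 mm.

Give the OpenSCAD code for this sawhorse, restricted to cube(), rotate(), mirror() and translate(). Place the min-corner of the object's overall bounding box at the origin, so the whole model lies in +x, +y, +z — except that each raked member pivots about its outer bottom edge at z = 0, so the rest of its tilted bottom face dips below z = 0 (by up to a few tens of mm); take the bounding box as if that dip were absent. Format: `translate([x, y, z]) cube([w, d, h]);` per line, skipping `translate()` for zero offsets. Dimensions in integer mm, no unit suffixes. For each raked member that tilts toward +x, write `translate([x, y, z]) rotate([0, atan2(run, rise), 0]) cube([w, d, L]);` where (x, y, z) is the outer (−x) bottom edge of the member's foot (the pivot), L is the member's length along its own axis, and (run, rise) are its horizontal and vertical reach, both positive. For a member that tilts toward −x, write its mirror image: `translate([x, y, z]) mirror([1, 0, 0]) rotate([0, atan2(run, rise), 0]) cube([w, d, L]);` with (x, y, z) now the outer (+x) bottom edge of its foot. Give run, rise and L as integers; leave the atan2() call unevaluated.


// leg length = √(182² + 624²) = 650
// right-leg outer foot x = 2·182 + 80 = 444
// beam min-corner = (182, 0, 624)
translate([182, 0, 624]) cube([80, 1009, 57]);
translate([0, 59, 0]) rotate([0, atan2(182, 624), 0]) cube([31, 51, 650]);
translate([444, 59, 0]) mirror([1, 0, 0]) rotate([0, atan2(182, 624), 0]) cube([31, 51, 650]);
translate([0, 899, 0]) rotate([0, atan2(182, 624), 0]) cube([31, 51, 650]);
translate([444, 899, 0]) mirror([1, 0, 0]) rotate([0, atan2(182, 624), 0]) cube([31, 51, 650]);


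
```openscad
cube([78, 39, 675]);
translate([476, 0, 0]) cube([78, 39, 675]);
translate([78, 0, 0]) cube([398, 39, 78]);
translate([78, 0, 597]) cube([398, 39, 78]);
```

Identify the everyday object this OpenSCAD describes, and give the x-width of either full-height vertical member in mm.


A picture frame. The border width is 78 mm.

Four thin pieces enclosing a rectangular opening — a picture frame. The two full-height stiles are 675 mm tall; the top rail sits at z = 597 and is 78 mm tall, so the border above the opening is 675 − 597 = 78 mm, matching the stile x-width.


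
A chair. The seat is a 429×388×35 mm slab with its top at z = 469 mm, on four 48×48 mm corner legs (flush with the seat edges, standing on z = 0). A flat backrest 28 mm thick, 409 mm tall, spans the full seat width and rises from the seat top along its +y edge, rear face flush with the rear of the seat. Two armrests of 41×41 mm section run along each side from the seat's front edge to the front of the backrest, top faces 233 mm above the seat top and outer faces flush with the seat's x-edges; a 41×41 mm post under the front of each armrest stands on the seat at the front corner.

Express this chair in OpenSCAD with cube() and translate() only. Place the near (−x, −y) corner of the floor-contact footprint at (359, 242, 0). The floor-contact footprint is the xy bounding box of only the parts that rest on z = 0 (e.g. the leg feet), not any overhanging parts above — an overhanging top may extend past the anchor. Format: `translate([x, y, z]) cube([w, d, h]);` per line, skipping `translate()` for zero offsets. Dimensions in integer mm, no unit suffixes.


translate([359, 242, 434]) cube([429, 388, 35]);
translate([359, 242, 0]) cube([48, 48, 434]);
translate([740, 242, 0]) cube([48, 48, 434]);
translate([359, 582, 0]) cube([48, 48, 434]);
translate([740, 582, 0]) cube([48, 48, 434]);
translate([359, 602, 469]) cube([429, 28, 409]);
translate([359, 242, 661]) cube([41, 360, 41]);
translate([747, 242, 661]) cube([41, 360, 41]);
translate([359, 242, 469]) cube([41, 41, 192]);
translate([747, 242, 469]) cube([41, 41, 192]);


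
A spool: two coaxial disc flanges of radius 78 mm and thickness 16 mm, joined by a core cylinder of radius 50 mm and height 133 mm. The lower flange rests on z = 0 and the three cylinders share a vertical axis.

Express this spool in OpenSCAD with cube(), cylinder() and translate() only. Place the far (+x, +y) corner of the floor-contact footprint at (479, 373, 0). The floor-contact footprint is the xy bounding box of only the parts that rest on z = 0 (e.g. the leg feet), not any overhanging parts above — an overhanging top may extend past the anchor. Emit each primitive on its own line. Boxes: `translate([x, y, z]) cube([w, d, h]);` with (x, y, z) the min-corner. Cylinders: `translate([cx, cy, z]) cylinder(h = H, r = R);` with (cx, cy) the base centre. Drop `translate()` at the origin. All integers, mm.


translate([401, 295, 0]) cylinder(h = 16, r = 78);
translate([401, 295, 16]) cylinder(h = 133, r = 50);
translate([401, 295, 149]) cylinder(h = 16, r = 78);


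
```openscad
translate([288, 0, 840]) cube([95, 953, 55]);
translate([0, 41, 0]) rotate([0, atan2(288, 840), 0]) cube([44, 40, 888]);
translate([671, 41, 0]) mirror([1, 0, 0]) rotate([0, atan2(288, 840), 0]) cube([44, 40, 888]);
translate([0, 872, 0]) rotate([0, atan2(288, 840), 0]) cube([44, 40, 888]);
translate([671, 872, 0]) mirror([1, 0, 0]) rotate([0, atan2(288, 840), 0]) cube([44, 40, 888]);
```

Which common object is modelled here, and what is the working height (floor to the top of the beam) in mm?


A sawhorse. The overall height is 895 mm.

A beam across two mirrored pairs of raked legs — a sawhorse. The beam's underside is at z = 840 (matching the legs' vertical rise in atan2(288, 840)) and the beam is 55 mm tall, so its top is at 840 + 55 = 895 mm. The raked legs top out at the beam's underside, so that is the highest point.


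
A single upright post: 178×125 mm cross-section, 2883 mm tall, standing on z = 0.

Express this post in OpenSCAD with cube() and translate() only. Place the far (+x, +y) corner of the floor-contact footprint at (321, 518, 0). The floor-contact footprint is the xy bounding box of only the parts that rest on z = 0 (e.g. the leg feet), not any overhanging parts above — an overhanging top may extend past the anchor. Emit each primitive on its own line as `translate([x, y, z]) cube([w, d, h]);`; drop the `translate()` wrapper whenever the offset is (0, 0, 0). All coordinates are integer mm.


translate([143, 393, 0]) cube([178, 125, 2883]);


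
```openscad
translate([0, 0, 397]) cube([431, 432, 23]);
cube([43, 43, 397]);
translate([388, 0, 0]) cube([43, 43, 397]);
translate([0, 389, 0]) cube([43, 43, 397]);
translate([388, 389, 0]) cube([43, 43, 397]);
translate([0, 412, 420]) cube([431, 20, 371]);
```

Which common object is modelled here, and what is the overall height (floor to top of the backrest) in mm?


A chair. The overall height is 791 mm.

A slab on four corner posts with a tall panel at the back — a chair. The seat slab sits at z = 397 with thickness 23, and the 371 mm backrest starts at the seat top, so the overall height is 397 + 23 + 371 = 791 mm.


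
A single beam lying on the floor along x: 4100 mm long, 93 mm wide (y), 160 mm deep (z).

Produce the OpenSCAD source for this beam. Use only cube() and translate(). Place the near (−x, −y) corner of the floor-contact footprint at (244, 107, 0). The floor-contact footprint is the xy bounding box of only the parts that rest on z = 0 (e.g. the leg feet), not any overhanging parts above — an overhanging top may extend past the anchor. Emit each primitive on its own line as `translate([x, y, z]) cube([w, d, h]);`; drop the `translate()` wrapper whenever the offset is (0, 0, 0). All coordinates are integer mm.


translate([244, 107, 0]) cube([4100, 93, 160]);


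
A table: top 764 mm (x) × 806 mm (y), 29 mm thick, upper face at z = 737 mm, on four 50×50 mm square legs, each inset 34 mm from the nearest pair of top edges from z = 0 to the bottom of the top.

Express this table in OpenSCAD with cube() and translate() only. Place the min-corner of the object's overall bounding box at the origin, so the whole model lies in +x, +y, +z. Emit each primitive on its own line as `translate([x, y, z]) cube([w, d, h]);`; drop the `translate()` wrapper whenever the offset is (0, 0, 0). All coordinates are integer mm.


translate([0, 0, 708]) cube([764, 806, 29]);
translate([34, 34, 0]) cube([50, 50, 708]);
translate([680, 34, 0]) cube([50, 50, 708]);
translate([34, 722, 0]) cube([50, 50, 708]);
translate([680, 722, 0]) cube([50, 50, 708]);


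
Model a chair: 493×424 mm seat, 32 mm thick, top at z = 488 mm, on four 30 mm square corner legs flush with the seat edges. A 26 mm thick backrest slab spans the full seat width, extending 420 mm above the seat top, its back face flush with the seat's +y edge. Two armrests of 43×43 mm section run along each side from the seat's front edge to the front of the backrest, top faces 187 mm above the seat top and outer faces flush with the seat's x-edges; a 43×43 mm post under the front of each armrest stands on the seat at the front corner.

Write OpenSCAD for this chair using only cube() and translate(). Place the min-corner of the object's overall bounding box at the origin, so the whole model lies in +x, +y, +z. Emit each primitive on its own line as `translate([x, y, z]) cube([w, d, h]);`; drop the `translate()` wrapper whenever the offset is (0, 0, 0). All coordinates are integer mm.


translate([0, 0, 456]) cube([493, 424, 32]);
cube([30, 30, 456]);
translate([463, 0, 0]) cube([30, 30, 456]);
translate([0, 394, 0]) cube([30, 30, 456]);
translate([463, 394, 0]) cube([30, 30, 456]);
translate([0, 398, 488]) cube([493, 26, 420]);
translate([0, 0, 632]) cube([43, 398, 43]);
translate([450, 0, 632]) cube([43, 398, 43]);
translate([0, 0, 488]) cube([43, 43, 144]);
translate([450, 0, 488]) cube([43, 43, 144]);


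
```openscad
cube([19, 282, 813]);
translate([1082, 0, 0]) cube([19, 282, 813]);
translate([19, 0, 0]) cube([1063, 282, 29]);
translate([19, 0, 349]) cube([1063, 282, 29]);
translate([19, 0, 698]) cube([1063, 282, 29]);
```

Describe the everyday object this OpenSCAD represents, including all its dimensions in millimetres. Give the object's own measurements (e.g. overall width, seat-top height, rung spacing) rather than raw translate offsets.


An open bookshelf. Two side panels, each 19 mm thick, 282 mm deep and 813 mm tall, stand 1101 mm apart (outside-to-outside). Between them sit 3 shelves, each 29 mm thick and 282 mm deep, spanning the full gap between the sides. The bottom shelf rests on the floor (its underside at z = 0) and the clear gap between one shelf's top and the next shelf's underside is 320 mm.


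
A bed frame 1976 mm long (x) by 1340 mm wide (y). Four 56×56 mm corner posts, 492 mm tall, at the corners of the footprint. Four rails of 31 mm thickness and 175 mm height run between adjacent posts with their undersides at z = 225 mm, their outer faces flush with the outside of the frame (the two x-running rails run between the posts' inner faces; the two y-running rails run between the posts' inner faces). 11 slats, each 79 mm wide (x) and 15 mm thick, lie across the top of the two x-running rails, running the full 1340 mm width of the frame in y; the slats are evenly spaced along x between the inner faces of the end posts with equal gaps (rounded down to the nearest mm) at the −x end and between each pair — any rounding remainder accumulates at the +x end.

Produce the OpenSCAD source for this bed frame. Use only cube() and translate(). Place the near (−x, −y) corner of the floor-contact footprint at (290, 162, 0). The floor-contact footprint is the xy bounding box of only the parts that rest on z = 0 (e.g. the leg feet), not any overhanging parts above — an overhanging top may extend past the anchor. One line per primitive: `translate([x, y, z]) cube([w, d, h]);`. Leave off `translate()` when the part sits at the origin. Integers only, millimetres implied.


// slat z = rail_z + rail_h = 225 + 175 = 400
// slat gap = ⌊(1864 − 11·79) / 12⌋ = 82
translate([290, 162, 0]) cube([56, 56, 492]);
translate([290, 1446, 0]) cube([56, 56, 492]);
translate([2210, 162, 0]) cube([56, 56, 492]);
translate([2210, 1446, 0]) cube([56, 56, 492]);
translate([346, 162, 225]) cube([1864, 31, 175]);
translate([346, 1471, 225]) cube([1864, 31, 175]);
translate([290, 218, 225]) cube([31, 1228, 175]);
translate([2235, 218, 225]) cube([31, 1228, 175]);
translate([428, 162, 400]) cube([79, 1340, 15]);
translate([589, 162, 400]) cube([79, 1340, 15]);
translate([750, 162, 400]) cube([79, 1340, 15]);
translate([911, 162, 400]) cube([79, 1340, 15]);
translate([1072, 162, 400]) cube([79, 1340, 15]);
translate([1233, 162, 400]) cube([79, 1340, 15]);
translate([1394, 162, 400]) cube([79, 1340, 15]);
translate([1555, 162, 400]) cube([79, 1340, 15]);
translate([1716, 162, 400]) cube([79, 1340, 15]);
translate([1877, 162, 400]) cube([79, 1340, 15]);
translate([2038, 162, 400]) cube([79, 1340, 15]);


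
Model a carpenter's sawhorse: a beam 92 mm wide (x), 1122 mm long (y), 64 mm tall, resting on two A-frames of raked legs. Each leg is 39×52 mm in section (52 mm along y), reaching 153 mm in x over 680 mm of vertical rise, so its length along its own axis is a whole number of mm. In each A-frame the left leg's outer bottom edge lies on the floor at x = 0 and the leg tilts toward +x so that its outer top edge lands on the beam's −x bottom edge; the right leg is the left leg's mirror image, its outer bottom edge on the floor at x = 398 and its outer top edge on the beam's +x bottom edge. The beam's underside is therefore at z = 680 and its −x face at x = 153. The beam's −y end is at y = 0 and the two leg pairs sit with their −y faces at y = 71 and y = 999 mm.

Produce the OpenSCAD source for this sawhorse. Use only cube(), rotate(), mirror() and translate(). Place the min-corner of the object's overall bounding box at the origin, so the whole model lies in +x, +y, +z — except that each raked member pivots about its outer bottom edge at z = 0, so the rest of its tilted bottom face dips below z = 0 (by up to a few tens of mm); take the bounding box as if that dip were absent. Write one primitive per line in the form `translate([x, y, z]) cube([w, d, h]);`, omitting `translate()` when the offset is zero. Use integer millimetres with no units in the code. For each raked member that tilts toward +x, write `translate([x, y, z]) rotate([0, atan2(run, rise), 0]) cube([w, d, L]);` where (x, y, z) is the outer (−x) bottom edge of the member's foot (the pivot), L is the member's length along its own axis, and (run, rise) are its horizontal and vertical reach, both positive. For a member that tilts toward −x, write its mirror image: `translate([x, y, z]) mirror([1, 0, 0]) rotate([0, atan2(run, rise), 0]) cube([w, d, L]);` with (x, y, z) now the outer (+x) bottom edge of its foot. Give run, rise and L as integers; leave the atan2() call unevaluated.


translate([153, 0, 680]) cube([92, 1122, 64]);
translate([0, 71, 0]) rotate([0, atan2(153, 680), 0]) cube([39, 52, 697]);
translate([398, 71, 0]) mirror([1, 0, 0]) rotate([0, atan2(153, 680), 0]) cube([39, 52, 697]);
translate([0, 999, 0]) rotate([0, atan2(153, 680), 0]) cube([39, 52, 697]);
translate([398, 999, 0]) mirror([1, 0, 0]) rotate([0, atan2(153, 680), 0]) cube([39, 52, 697]);


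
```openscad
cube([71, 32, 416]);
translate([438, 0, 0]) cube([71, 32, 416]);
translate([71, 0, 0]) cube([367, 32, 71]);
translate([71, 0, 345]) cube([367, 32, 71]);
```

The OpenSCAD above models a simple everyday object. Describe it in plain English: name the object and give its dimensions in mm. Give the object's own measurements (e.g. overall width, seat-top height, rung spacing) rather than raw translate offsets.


A rectangular picture frame lying in the x–z plane (depth along y). The opening is 367 mm wide (x) by 274 mm tall (z), surrounded by a border 71 mm wide on all four sides. The frame is 32 mm deep and is made of two full-height vertical stiles with two horizontal rails fitted between them.


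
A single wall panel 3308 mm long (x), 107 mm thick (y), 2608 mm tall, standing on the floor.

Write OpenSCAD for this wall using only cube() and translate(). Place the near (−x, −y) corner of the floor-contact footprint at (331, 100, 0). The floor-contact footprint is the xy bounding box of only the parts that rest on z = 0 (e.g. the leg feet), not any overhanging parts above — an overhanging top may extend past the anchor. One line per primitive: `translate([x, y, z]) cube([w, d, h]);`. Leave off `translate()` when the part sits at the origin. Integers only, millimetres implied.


translate([331, 100, 0]) cube([3308, 107, 2608]);


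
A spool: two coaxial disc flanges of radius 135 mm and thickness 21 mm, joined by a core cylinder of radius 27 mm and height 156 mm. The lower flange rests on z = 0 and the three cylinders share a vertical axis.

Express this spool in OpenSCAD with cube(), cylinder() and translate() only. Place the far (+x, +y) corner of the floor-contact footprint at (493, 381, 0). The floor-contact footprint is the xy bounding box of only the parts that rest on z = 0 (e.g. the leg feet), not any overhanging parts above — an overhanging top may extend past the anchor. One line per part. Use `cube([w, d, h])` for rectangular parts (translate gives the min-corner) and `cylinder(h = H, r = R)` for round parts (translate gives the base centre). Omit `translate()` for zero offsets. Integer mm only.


translate([358, 246, 0]) cylinder(h = 21, r = 135);
translate([358, 246, 21]) cylinder(h = 156, r = 27);
translate([358, 246, 177]) cylinder(h = 21, r = 135);


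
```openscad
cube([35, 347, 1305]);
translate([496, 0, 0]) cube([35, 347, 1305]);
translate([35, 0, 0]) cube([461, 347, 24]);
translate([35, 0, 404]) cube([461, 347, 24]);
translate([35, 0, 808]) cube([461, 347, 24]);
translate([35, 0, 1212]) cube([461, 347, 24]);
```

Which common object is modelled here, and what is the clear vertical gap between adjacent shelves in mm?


A bookshelf. The clear shelf gap is 380 mm.

Two tall side panels with 4 horizontal boards between them — a bookshelf. The first two shelf undersides are at z = 0 and z = 404; with shelf thickness 24, the clear gap is 404 − 0 − 24 = 380 mm.


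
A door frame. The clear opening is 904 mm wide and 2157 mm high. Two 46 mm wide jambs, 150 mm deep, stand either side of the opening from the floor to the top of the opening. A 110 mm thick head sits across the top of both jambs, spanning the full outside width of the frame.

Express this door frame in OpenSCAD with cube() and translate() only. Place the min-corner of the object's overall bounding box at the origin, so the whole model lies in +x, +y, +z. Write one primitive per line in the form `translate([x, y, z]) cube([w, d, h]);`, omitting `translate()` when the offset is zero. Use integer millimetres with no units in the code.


cube([46, 150, 2157]);
translate([950, 0, 0]) cube([46, 150, 2157]);
translate([0, 0, 2157]) cube([996, 150, 110]);


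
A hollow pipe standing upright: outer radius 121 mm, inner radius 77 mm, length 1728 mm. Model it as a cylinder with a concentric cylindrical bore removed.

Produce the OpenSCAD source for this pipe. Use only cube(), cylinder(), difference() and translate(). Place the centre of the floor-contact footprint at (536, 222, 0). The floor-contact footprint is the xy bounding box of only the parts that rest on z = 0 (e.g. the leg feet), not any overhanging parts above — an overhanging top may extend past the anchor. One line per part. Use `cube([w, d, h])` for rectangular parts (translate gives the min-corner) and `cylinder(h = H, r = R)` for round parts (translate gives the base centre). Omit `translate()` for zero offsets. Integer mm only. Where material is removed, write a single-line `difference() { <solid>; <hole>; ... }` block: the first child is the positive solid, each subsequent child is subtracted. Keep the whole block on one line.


difference() { translate([536, 222, 0]) cylinder(h = 1728, r = 121); translate([536, 222, 0]) cylinder(h = 1728, r = 77); }


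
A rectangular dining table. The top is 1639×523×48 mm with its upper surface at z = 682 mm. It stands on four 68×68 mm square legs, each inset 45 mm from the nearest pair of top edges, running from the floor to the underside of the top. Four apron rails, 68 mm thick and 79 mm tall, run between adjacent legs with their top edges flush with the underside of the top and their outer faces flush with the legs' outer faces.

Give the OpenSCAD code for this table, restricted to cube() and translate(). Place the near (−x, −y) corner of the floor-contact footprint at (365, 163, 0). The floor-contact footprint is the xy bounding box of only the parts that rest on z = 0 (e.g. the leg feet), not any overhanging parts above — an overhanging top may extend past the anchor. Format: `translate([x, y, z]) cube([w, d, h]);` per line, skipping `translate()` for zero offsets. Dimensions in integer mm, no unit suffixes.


translate([320, 118, 634]) cube([1639, 523, 48]);
translate([365, 163, 0]) cube([68, 68, 634]);
translate([1846, 163, 0]) cube([68, 68, 634]);
translate([365, 528, 0]) cube([68, 68, 634]);
translate([1846, 528, 0]) cube([68, 68, 634]);
translate([433, 163, 555]) cube([1413, 68, 79]);
translate([433, 528, 555]) cube([1413, 68, 79]);
translate([365, 231, 555]) cube([68, 297, 79]);
translate([1846, 231, 555]) cube([68, 297, 79]);


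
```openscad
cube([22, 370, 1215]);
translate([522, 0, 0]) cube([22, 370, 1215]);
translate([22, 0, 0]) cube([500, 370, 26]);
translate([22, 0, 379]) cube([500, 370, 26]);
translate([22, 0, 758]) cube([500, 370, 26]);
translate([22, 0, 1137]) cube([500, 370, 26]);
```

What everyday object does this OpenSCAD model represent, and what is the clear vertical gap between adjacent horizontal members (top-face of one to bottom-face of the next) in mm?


A bookshelf. The clear shelf gap is 353 mm.

Two tall side panels with 4 horizontal boards between them — a bookshelf. The first two shelf undersides are at z = 0 and z = 379; with shelf thickness 26, the clear gap is 379 − 0 − 26 = 353 mm.


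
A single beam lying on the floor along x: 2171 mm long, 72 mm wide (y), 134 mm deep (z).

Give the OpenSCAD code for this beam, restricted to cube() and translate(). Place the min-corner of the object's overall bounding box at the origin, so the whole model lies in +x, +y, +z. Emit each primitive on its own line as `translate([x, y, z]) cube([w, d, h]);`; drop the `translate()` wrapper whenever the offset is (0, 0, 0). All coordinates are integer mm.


cube([2171, 72, 134]);


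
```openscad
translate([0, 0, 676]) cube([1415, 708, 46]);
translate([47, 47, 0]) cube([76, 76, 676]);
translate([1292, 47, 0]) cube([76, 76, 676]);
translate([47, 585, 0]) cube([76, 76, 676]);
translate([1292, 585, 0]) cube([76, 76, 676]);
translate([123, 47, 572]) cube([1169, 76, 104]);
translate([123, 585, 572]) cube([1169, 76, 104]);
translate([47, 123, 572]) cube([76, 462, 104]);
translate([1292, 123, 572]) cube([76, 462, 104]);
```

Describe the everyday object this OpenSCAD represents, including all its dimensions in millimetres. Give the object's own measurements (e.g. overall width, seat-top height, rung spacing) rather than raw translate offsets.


A table: top 1415 mm (x) × 708 mm (y), 46 mm thick, upper face at z = 722 mm, on four 76×76 mm square legs, each inset 47 mm from the nearest pair of top edges from z = 0 to the bottom of the top. Four apron rails, 76 mm thick and 104 mm tall, run between adjacent legs with their top edges flush with the underside of the top and their outer faces flush with the legs' outer faces.


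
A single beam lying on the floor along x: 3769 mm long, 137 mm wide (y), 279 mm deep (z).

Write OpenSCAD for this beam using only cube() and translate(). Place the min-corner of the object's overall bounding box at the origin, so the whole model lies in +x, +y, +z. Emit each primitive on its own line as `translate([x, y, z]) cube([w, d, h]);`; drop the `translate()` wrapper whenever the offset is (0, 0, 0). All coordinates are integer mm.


cube([3769, 137, 279]);


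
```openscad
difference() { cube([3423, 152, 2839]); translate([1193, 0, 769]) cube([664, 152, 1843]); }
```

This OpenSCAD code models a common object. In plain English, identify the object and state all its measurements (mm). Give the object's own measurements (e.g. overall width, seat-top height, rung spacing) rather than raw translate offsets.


A wall 3423 mm long (x), 152 mm thick (y), 2839 mm tall, with a rectangular window opening cut through it. The opening is 664 mm wide and 1843 mm tall; its sill is at z = 769 mm and its near (−x) edge is 1193 mm from the wall's −x end. The opening passes through the full wall thickness.


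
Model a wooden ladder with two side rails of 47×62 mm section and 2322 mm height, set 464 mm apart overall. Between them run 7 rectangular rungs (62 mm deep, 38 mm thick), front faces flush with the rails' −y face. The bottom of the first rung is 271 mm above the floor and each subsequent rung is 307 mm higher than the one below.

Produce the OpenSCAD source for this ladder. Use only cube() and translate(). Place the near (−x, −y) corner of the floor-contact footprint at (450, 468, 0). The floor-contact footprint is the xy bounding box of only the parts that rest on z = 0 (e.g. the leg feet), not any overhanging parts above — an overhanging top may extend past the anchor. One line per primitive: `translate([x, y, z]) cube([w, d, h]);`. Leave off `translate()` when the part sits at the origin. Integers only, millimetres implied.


translate([450, 468, 0]) cube([47, 62, 2322]);
translate([867, 468, 0]) cube([47, 62, 2322]);
translate([497, 468, 271]) cube([370, 62, 38]);
translate([497, 468, 578]) cube([370, 62, 38]);
translate([497, 468, 885]) cube([370, 62, 38]);
translate([497, 468, 1192]) cube([370, 62, 38]);
translate([497, 468, 1499]) cube([370, 62, 38]);
translate([497, 468, 1806]) cube([370, 62, 38]);
translate([497, 468, 2113]) cube([370, 62, 38]);


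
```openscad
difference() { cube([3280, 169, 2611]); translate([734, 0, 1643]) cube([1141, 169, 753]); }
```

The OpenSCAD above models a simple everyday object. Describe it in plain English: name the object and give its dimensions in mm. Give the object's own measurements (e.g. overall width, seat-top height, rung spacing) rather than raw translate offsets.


A wall 3280 mm long (x), 169 mm thick (y), 2611 mm tall, with a rectangular window opening cut through it. The opening is 1141 mm wide and 753 mm tall; its sill is at z = 1643 mm and its near (−x) edge is 734 mm from the wall's −x end. The opening passes through the full wall thickness.


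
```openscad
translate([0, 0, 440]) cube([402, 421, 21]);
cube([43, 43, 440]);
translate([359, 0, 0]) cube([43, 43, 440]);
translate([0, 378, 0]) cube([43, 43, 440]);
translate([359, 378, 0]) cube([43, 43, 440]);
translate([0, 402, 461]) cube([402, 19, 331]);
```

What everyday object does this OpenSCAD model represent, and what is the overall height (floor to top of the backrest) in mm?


A chair. The overall height is 792 mm.

A slab on four corner posts with a tall panel at the back — a chair. The seat slab sits at z = 440 with thickness 21, and the 331 mm backrest starts at the seat top, so the overall height is 440 + 21 + 331 = 792 mm.


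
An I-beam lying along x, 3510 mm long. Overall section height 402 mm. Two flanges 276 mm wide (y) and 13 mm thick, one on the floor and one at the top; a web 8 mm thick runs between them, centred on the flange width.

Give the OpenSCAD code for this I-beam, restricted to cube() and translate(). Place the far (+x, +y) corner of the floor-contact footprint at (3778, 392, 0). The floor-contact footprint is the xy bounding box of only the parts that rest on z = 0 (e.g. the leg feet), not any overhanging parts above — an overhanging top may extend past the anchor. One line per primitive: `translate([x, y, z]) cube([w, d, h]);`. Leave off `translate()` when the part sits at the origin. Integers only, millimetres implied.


translate([268, 116, 0]) cube([3510, 276, 13]);
translate([268, 250, 13]) cube([3510, 8, 376]);
translate([268, 116, 389]) cube([3510, 276, 13]);


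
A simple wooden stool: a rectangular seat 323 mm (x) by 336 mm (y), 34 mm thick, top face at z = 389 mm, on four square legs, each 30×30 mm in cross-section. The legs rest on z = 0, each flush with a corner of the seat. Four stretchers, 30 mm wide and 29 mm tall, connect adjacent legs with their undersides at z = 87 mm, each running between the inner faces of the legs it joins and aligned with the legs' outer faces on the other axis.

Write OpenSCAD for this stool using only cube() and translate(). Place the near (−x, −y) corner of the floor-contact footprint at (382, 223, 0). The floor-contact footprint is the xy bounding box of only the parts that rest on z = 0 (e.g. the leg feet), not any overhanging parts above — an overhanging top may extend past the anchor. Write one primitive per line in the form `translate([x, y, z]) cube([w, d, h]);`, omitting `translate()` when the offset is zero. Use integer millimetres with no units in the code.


translate([382, 223, 355]) cube([323, 336, 34]);
translate([382, 223, 0]) cube([30, 30, 355]);
translate([675, 223, 0]) cube([30, 30, 355]);
translate([382, 529, 0]) cube([30, 30, 355]);
translate([675, 529, 0]) cube([30, 30, 355]);
translate([412, 223, 87]) cube([263, 30, 29]);
translate([412, 529, 87]) cube([263, 30, 29]);
translate([382, 253, 87]) cube([30, 276, 29]);
translate([675, 253, 87]) cube([30, 276, 29]);


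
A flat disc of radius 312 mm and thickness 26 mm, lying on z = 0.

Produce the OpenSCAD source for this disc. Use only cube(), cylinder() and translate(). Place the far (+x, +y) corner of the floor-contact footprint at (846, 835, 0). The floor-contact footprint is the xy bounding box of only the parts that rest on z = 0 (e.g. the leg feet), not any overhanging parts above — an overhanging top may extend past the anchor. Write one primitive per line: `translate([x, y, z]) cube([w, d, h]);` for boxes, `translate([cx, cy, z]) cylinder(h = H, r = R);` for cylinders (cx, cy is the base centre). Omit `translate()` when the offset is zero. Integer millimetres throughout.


translate([534, 523, 0]) cylinder(h = 26, r = 312);


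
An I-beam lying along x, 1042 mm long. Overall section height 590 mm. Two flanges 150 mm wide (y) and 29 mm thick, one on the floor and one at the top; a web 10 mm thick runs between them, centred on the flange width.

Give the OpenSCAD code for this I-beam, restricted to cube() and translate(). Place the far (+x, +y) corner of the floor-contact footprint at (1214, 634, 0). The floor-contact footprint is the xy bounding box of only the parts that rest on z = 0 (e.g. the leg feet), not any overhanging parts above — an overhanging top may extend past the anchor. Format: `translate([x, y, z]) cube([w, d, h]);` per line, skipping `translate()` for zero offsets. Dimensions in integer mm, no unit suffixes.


translate([172, 484, 0]) cube([1042, 150, 29]);
translate([172, 554, 29]) cube([1042, 10, 532]);
translate([172, 484, 561]) cube([1042, 150, 29]);


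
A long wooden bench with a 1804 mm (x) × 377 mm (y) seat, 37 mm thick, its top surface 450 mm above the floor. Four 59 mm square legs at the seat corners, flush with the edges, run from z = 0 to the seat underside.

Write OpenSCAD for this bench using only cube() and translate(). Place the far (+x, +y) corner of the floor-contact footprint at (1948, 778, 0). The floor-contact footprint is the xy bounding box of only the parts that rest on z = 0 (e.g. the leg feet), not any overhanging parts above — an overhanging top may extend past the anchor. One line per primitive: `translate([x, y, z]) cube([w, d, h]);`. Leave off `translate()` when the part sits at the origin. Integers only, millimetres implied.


translate([144, 401, 413]) cube([1804, 377, 37]);
translate([144, 401, 0]) cube([59, 59, 413]);
translate([144, 719, 0]) cube([59, 59, 413]);
translate([1889, 401, 0]) cube([59, 59, 413]);
translate([1889, 719, 0]) cube([59, 59, 413]);
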